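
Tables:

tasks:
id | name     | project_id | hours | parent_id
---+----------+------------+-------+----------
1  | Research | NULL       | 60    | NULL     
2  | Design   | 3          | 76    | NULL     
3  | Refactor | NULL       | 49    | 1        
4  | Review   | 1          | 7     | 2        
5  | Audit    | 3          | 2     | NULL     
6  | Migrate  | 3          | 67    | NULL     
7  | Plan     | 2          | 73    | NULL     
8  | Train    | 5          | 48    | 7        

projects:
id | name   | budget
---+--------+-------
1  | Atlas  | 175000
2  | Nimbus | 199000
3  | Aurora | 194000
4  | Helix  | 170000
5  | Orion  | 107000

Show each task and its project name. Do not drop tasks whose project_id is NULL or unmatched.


LEFT JOIN keeps every row from tasks (the left table); where project_id has no match in projects, the project columns become NULL. Walk through each task:
  - task 1 (Research): project_id=NULL, no match -> kept with NULL
  - task 2 (Design): project_id=3 -> matches Aurora
  - task 3 (Refactor): project_id=NULL, no match -> kept with NULL
  - task 4 (Review): project_id=1 -> matches Atlas
  - task 5 (Audit): project_id=3 -> matches Aurora
  - task 6 (Migrate): project_id=3 -> matches Aurora
  - task 7 (Plan): project_id=2 -> matches Nimbus
  - task 8 (Train): project_id=5 -> matches Orion
All 8 rows appear; 2 have NULL project.

SQL:
SELECT a.name, b.name AS project
FROM tasks a
LEFT JOIN projects b ON a.project_id = b.id

Result:
name     | project
---------+--------
Research | NULL   
Design   | Aurora 
Refactor | NULL   
Review   | Atlas  
Audit    | Aurora 
Migrate  | Aurora 
Plan     | Nimbus 
Train    | Orion  


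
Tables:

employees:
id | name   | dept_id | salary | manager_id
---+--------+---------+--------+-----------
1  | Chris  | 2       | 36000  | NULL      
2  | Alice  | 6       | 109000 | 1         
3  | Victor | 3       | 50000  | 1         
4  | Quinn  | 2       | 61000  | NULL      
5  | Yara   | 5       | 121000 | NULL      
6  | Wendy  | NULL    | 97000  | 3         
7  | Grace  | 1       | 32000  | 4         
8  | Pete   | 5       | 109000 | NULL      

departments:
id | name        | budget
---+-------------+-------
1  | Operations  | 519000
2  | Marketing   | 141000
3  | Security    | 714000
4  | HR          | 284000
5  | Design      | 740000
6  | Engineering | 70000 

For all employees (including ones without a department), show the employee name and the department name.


LEFT JOIN keeps every row from employees (the left table); where dept_id has no match in departments, the department columns become NULL. Walk through each employee:
  - employee 1 (Chris): dept_id=2 -> matches Marketing
  - employee 2 (Alice): dept_id=6 -> matches Engineering
  - employee 3 (Victor): dept_id=3 -> matches Security
  - employee 4 (Quinn): dept_id=2 -> matches Marketing
  - employee 5 (Yara): dept_id=5 -> matches Design
  - employee 6 (Wendy): dept_id=NULL, no match -> kept with NULL
  - employee 7 (Grace): dept_id=1 -> matches Operations
  - employee 8 (Pete): dept_id=5 -> matches Design
All 8 rows appear; 1 has NULL department.

SQL:
SELECT a.name, b.name AS department
FROM employees a
LEFT JOIN departments b ON a.dept_id = b.id

Result:
name   | department 
-------+------------
Chris  | Marketing  
Alice  | Engineering
Victor | Security   
Quinn  | Marketing  
Yara   | Design     
Wendy  | NULL       
Grace  | Operations 
Pete   | Design     


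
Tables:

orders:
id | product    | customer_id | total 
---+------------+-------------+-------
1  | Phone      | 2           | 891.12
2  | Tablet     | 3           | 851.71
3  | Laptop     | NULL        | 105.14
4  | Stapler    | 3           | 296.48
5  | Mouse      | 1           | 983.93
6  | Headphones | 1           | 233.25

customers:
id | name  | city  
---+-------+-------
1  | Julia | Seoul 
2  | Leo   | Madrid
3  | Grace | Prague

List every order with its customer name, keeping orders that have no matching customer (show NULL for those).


LEFT JOIN keeps every row from orders (the left table); where customer_id has no match in customers, the customer columns become NULL. Walk through each order:
  - order 1 (Phone): customer_id=2 -> matches Leo
  - order 2 (Tablet): customer_id=3 -> matches Grace
  - order 3 (Laptop): customer_id=NULL, no match -> kept with NULL
  - order 4 (Stapler): customer_id=3 -> matches Grace
  - order 5 (Mouse): customer_id=1 -> matches Julia
  - order 6 (Headphones): customer_id=1 -> matches Julia
All 6 rows appear; 1 has NULL customer.

SQL:
SELECT a.product, b.name AS customer
FROM orders a
LEFT JOIN customers b ON a.customer_id = b.id

Result:
product    | customer
-----------+---------
Phone      | Leo     
Tablet     | Grace   
Laptop     | NULL    
Stapler    | Grace   
Mouse      | Julia   
Headphones | Julia   


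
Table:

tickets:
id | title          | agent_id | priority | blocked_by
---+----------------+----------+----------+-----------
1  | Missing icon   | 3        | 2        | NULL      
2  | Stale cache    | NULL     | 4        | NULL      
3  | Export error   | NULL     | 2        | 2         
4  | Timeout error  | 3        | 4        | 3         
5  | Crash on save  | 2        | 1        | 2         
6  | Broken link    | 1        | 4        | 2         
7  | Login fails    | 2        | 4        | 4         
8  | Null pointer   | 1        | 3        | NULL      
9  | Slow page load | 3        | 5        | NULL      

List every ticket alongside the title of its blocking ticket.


This is a self-join: tickets is joined to a second copy of itself, matching each row's blocked_by to another row's id. Use LEFT JOIN so rows with blocked_by=NULL are kept.
  - ticket 1 (Missing icon): blocked_by=NULL -> NULL
  - ticket 2 (Stale cache): blocked_by=NULL -> NULL
  - ticket 3 (Export error): blocked_by=2 -> Stale cache
  - ticket 4 (Timeout error): blocked_by=3 -> Export error
  - ticket 5 (Crash on save): blocked_by=2 -> Stale cache
  - ticket 6 (Broken link): blocked_by=2 -> Stale cache
  - ticket 7 (Login fails): blocked_by=4 -> Timeout error
  - ticket 8 (Null pointer): blocked_by=NULL -> NULL
  - ticket 9 (Slow page load): blocked_by=NULL -> NULL

SQL:
SELECT a.title AS item, b.title AS blocked_by
FROM tickets a
LEFT JOIN tickets b ON a.blocked_by = b.id

Result:
item           | blocked_by   
---------------+--------------
Missing icon   | NULL         
Stale cache    | NULL         
Export error   | Stale cache  
Timeout error  | Export error 
Crash on save  | Stale cache  
Broken link    | Stale cache  
Login fails    | Timeout error
Null pointer   | NULL         
Slow page load | NULL         


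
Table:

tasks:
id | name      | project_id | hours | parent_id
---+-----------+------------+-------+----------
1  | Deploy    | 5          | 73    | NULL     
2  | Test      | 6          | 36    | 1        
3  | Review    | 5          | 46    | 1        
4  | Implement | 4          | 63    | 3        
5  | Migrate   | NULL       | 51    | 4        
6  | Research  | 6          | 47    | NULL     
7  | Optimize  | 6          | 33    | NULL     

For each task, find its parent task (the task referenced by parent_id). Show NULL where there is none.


This is a self-join: tasks is joined to a second copy of itself, matching each row's parent_id to another row's id. Use LEFT JOIN so rows with parent_id=NULL are kept.
  - task 1 (Deploy): parent_id=NULL -> NULL
  - task 2 (Test): parent_id=1 -> Deploy
  - task 3 (Review): parent_id=1 -> Deploy
  - task 4 (Implement): parent_id=3 -> Review
  - task 5 (Migrate): parent_id=4 -> Implement
  - task 6 (Research): parent_id=NULL -> NULL
  - task 7 (Optimize): parent_id=NULL -> NULL

SQL:
SELECT a.name AS item, b.name AS parent
FROM tasks a
LEFT JOIN tasks b ON a.parent_id = b.id

Result:
item      | parent   
----------+----------
Deploy    | NULL     
Test      | Deploy   
Review    | Deploy   
Implement | Review   
Migrate   | Implement
Research  | NULL     
Optimize  | NULL     


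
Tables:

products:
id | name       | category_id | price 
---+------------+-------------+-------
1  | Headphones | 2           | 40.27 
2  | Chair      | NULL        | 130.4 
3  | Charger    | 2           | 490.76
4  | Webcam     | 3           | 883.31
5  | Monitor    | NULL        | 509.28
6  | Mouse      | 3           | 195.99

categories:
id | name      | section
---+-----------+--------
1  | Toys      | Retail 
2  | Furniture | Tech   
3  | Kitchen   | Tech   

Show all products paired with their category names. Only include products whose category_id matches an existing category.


INNER JOIN keeps only products rows whose category_id matches an id in categories. Walk through each product:
  - product 1 (Headphones): category_id=2 -> matches Furniture
  - product 2 (Chair): category_id=NULL, no match -> dropped
  - product 3 (Charger): category_id=2 -> matches Furniture
  - product 4 (Webcam): category_id=3 -> matches Kitchen
  - product 5 (Monitor): category_id=NULL, no match -> dropped
  - product 6 (Mouse): category_id=3 -> matches Kitchen
So 2 of 6 rows are dropped.

SQL:
SELECT a.name, b.name AS category
FROM products a
INNER JOIN categories b ON a.category_id = b.id

Result:
name       | category 
-----------+----------
Headphones | Furniture
Charger    | Furniture
Webcam     | Kitchen  
Mouse      | Kitchen  


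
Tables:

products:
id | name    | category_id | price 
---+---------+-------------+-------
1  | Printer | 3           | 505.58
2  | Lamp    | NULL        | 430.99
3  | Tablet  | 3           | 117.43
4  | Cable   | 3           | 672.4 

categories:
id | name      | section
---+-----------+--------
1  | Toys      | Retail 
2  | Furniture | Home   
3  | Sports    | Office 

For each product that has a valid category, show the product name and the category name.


INNER JOIN keeps only products rows whose category_id matches an id in categories. Walk through each product:
  - product 1 (Printer): category_id=3 -> matches Sports
  - product 2 (Lamp): category_id=NULL, no match -> dropped
  - product 3 (Tablet): category_id=3 -> matches Sports
  - product 4 (Cable): category_id=3 -> matches Sports
So 1 of 4 rows is dropped.

SQL:
SELECT a.name, b.name AS category
FROM products a
INNER JOIN categories b ON a.category_id = b.id

Result:
name    | category
--------+---------
Printer | Sports  
Tablet  | Sports  
Cable   | Sports  


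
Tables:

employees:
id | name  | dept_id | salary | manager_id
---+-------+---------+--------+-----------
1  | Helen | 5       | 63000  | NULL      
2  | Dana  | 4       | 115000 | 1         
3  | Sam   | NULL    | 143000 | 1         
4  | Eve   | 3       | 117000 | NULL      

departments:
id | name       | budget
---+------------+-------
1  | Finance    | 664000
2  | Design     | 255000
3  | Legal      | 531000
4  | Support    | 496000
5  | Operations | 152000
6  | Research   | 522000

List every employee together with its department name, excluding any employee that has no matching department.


INNER JOIN keeps only employees rows whose dept_id matches an id in departments. Walk through each employee:
  - employee 1 (Helen): dept_id=5 -> matches Operations
  - employee 2 (Dana): dept_id=4 -> matches Support
  - employee 3 (Sam): dept_id=NULL, no match -> dropped
  - employee 4 (Eve): dept_id=3 -> matches Legal
So 1 of 4 rows is dropped.

SQL:
SELECT a.name, b.name AS department
FROM employees a
INNER JOIN departments b ON a.dept_id = b.id

Result:
name  | department
------+-----------
Helen | Operations
Dana  | Support   
Eve   | Legal     


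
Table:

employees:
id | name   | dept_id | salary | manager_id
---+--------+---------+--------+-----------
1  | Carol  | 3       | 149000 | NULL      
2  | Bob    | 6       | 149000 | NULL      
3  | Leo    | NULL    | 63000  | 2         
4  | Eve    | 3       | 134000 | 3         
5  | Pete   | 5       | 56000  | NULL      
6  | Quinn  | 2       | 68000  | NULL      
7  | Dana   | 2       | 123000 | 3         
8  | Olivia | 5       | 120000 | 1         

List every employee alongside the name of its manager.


This is a self-join: employees is joined to a second copy of itself, matching each row's manager_id to another row's id. Use LEFT JOIN so rows with manager_id=NULL are kept.
  - employee 1 (Carol): manager_id=NULL -> NULL
  - employee 2 (Bob): manager_id=NULL -> NULL
  - employee 3 (Leo): manager_id=2 -> Bob
  - employee 4 (Eve): manager_id=3 -> Leo
  - employee 5 (Pete): manager_id=NULL -> NULL
  - employee 6 (Quinn): manager_id=NULL -> NULL
  - employee 7 (Dana): manager_id=3 -> Leo
  - employee 8 (Olivia): manager_id=1 -> Carol

SQL:
SELECT a.name AS item, b.name AS manager
FROM employees a
LEFT JOIN employees b ON a.manager_id = b.id

Result:
item   | manager
-------+--------
Carol  | NULL   
Bob    | NULL   
Leo    | Bob    
Eve    | Leo    
Pete   | NULL   
Quinn  | NULL   
Dana   | Leo    
Olivia | Carol  


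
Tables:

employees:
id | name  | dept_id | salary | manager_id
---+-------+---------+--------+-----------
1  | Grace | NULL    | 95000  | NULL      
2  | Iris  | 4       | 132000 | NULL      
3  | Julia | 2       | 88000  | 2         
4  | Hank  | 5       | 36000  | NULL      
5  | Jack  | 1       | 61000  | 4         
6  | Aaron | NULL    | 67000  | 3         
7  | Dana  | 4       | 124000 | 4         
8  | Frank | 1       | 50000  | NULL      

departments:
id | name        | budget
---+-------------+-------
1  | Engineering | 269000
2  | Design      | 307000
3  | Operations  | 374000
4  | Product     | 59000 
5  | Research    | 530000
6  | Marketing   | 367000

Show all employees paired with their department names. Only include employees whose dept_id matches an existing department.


INNER JOIN keeps only employees rows whose dept_id matches an id in departments. Walk through each employee:
  - employee 1 (Grace): dept_id=NULL, no match -> dropped
  - employee 2 (Iris): dept_id=4 -> matches Product
  - employee 3 (Julia): dept_id=2 -> matches Design
  - employee 4 (Hank): dept_id=5 -> matches Research
  - employee 5 (Jack): dept_id=1 -> matches Engineering
  - employee 6 (Aaron): dept_id=NULL, no match -> dropped
  - employee 7 (Dana): dept_id=4 -> matches Product
  - employee 8 (Frank): dept_id=1 -> matches Engineering
So 2 of 8 rows are dropped.

SQL:
SELECT a.name, b.name AS department
FROM employees a
INNER JOIN departments b ON a.dept_id = b.id

Result:
name  | department 
------+------------
Iris  | Product    
Julia | Design     
Hank  | Research   
Jack  | Engineering
Dana  | Product    
Frank | Engineering


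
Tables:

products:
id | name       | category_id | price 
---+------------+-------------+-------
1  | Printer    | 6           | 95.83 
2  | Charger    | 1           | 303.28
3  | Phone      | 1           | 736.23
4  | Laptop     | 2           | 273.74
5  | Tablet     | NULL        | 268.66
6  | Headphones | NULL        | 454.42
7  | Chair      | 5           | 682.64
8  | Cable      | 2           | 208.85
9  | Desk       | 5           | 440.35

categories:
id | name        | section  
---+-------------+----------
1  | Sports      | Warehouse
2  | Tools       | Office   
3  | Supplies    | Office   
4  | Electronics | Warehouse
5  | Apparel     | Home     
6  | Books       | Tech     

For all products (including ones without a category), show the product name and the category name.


LEFT JOIN keeps every row from products (the left table); where category_id has no match in categories, the category columns become NULL. Walk through each product:
  - product 1 (Printer): category_id=6 -> matches Books
  - product 2 (Charger): category_id=1 -> matches Sports
  - product 3 (Phone): category_id=1 -> matches Sports
  - product 4 (Laptop): category_id=2 -> matches Tools
  - product 5 (Tablet): category_id=NULL, no match -> kept with NULL
  - product 6 (Headphones): category_id=NULL, no match -> kept with NULL
  - product 7 (Chair): category_id=5 -> matches Apparel
  - product 8 (Cable): category_id=2 -> matches Tools
  - product 9 (Desk): category_id=5 -> matches Apparel
All 9 rows appear; 2 have NULL category.

SQL:
SELECT a.name, b.name AS category
FROM products a
LEFT JOIN categories b ON a.category_id = b.id

Result:
name       | category
-----------+---------
Printer    | Books   
Charger    | Sports  
Phone      | Sports  
Laptop     | Tools   
Tablet     | NULL    
Headphones | NULL    
Chair      | Apparel 
Cable      | Tools   
Desk       | Apparel 


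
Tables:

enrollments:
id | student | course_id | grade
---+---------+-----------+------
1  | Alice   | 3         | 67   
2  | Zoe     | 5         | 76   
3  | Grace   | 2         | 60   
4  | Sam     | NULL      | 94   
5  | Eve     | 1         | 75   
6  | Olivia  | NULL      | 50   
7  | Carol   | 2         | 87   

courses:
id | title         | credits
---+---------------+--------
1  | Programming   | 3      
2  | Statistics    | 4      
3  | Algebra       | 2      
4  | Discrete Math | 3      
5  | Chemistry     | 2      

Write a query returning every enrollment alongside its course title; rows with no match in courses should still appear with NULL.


LEFT JOIN keeps every row from enrollments (the left table); where course_id has no match in courses, the course columns become NULL. Walk through each enrollment:
  - enrollment 1 (Alice): course_id=3 -> matches Algebra
  - enrollment 2 (Zoe): course_id=5 -> matches Chemistry
  - enrollment 3 (Grace): course_id=2 -> matches Statistics
  - enrollment 4 (Sam): course_id=NULL, no match -> kept with NULL
  - enrollment 5 (Eve): course_id=1 -> matches Programming
  - enrollment 6 (Olivia): course_id=NULL, no match -> kept with NULL
  - enrollment 7 (Carol): course_id=2 -> matches Statistics
All 7 rows appear; 2 have NULL course.

SQL:
SELECT a.student, b.title AS course
FROM enrollments a
LEFT JOIN courses b ON a.course_id = b.id

Result:
student | course     
--------+------------
Alice   | Algebra    
Zoe     | Chemistry  
Grace   | Statistics 
Sam     | NULL       
Eve     | Programming
Olivia  | NULL       
Carol   | Statistics 


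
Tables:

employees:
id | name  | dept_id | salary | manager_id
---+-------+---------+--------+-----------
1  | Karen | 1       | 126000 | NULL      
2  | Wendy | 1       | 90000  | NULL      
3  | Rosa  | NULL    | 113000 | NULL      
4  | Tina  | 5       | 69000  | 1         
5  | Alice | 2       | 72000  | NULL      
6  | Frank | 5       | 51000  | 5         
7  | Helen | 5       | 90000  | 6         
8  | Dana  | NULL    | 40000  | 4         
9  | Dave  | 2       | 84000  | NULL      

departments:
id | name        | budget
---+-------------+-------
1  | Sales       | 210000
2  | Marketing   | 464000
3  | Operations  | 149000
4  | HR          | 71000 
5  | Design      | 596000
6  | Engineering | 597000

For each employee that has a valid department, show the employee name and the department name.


INNER JOIN keeps only employees rows whose dept_id matches an id in departments. Walk through each employee:
  - employee 1 (Karen): dept_id=1 -> matches Sales
  - employee 2 (Wendy): dept_id=1 -> matches Sales
  - employee 3 (Rosa): dept_id=NULL, no match -> dropped
  - employee 4 (Tina): dept_id=5 -> matches Design
  - employee 5 (Alice): dept_id=2 -> matches Marketing
  - employee 6 (Frank): dept_id=5 -> matches Design
  - employee 7 (Helen): dept_id=5 -> matches Design
  - employee 8 (Dana): dept_id=NULL, no match -> dropped
  - employee 9 (Dave): dept_id=2 -> matches Marketing
So 2 of 9 rows are dropped.

SQL:
SELECT a.name, b.name AS department
FROM employees a
INNER JOIN departments b ON a.dept_id = b.id

Result:
name  | department
------+-----------
Karen | Sales     
Wendy | Sales     
Tina  | Design    
Alice | Marketing 
Frank | Design    
Helen | Design    
Dave  | Marketing 


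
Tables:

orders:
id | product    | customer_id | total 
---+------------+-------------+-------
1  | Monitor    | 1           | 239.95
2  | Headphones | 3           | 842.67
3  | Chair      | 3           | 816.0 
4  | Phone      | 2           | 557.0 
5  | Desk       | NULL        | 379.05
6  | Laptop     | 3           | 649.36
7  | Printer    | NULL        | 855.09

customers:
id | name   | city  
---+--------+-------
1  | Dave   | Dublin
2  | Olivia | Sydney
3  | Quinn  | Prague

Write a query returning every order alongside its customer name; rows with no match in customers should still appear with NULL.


LEFT JOIN keeps every row from orders (the left table); where customer_id has no match in customers, the customer columns become NULL. Walk through each order:
  - order 1 (Monitor): customer_id=1 -> matches Dave
  - order 2 (Headphones): customer_id=3 -> matches Quinn
  - order 3 (Chair): customer_id=3 -> matches Quinn
  - order 4 (Phone): customer_id=2 -> matches Olivia
  - order 5 (Desk): customer_id=NULL, no match -> kept with NULL
  - order 6 (Laptop): customer_id=3 -> matches Quinn
  - order 7 (Printer): customer_id=NULL, no match -> kept with NULL
All 7 rows appear; 2 have NULL customer.

SQL:
SELECT a.product, b.name AS customer
FROM orders a
LEFT JOIN customers b ON a.customer_id = b.id

Result:
product    | customer
-----------+---------
Monitor    | Dave    
Headphones | Quinn   
Chair      | Quinn   
Phone      | Olivia  
Desk       | NULL    
Laptop     | Quinn   
Printer    | NULL    


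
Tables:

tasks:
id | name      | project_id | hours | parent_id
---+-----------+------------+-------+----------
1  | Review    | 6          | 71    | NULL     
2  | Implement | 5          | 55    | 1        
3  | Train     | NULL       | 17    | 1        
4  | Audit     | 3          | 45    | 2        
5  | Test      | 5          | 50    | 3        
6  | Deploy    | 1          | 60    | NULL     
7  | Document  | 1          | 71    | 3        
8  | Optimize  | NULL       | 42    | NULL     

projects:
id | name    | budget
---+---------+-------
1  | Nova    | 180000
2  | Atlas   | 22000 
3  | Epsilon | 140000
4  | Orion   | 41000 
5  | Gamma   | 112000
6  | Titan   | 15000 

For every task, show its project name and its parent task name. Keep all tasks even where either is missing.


Two LEFT JOINs from the same base table tasks: one to projects via project_id, one to tasks itself via parent_id. Both are LEFT so every task is preserved.
Match against projects:
  - task 1 (Review): project_id=6 -> matches Titan
  - task 2 (Implement): project_id=5 -> matches Gamma
  - task 3 (Train): project_id=NULL, no match -> kept with NULL
  - task 4 (Audit): project_id=3 -> matches Epsilon
  - task 5 (Test): project_id=5 -> matches Gamma
  - task 6 (Deploy): project_id=1 -> matches Nova
  - task 7 (Document): project_id=1 -> matches Nova
  - task 8 (Optimize): project_id=NULL, no match -> kept with NULL
Match against tasks (self):
  - task 1 (Review): parent_id=NULL -> NULL
  - task 2 (Implement): parent_id=1 -> Review
  - task 3 (Train): parent_id=1 -> Review
  - task 4 (Audit): parent_id=2 -> Implement
  - task 5 (Test): parent_id=3 -> Train
  - task 6 (Deploy): parent_id=NULL -> NULL
  - task 7 (Document): parent_id=3 -> Train
  - task 8 (Optimize): parent_id=NULL -> NULL

SQL:
SELECT a.name, b.name AS project, c.name AS parent
FROM tasks a
LEFT JOIN projects b ON a.project_id = b.id
LEFT JOIN tasks c ON a.parent_id = c.id

Result:
name      | project | parent   
----------+---------+----------
Review    | Titan   | NULL     
Implement | Gamma   | Review   
Train     | NULL    | Review   
Audit     | Epsilon | Implement
Test      | Gamma   | Train    
Deploy    | Nova    | NULL     
Document  | Nova    | Train    
Optimize  | NULL    | NULL     


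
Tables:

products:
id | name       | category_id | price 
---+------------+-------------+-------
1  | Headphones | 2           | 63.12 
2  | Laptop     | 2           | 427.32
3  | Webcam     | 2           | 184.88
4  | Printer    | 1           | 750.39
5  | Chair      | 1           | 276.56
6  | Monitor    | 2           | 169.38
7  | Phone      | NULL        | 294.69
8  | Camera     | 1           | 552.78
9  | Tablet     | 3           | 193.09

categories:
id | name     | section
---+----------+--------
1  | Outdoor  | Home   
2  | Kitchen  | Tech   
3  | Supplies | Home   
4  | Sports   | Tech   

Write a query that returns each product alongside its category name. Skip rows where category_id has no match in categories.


INNER JOIN keeps only products rows whose category_id matches an id in categories. Walk through each product:
  - product 1 (Headphones): category_id=2 -> matches Kitchen
  - product 2 (Laptop): category_id=2 -> matches Kitchen
  - product 3 (Webcam): category_id=2 -> matches Kitchen
  - product 4 (Printer): category_id=1 -> matches Outdoor
  - product 5 (Chair): category_id=1 -> matches Outdoor
  - product 6 (Monitor): category_id=2 -> matches Kitchen
  - product 7 (Phone): category_id=NULL, no match -> dropped
  - product 8 (Camera): category_id=1 -> matches Outdoor
  - product 9 (Tablet): category_id=3 -> matches Supplies
So 1 of 9 rows is dropped.

SQL:
SELECT a.name, b.name AS category
FROM products a
INNER JOIN categories b ON a.category_id = b.id

Result:
name       | category
-----------+---------
Headphones | Kitchen 
Laptop     | Kitchen 
Webcam     | Kitchen 
Printer    | Outdoor 
Chair      | Outdoor 
Monitor    | Kitchen 
Camera     | Outdoor 
Tablet     | Supplies


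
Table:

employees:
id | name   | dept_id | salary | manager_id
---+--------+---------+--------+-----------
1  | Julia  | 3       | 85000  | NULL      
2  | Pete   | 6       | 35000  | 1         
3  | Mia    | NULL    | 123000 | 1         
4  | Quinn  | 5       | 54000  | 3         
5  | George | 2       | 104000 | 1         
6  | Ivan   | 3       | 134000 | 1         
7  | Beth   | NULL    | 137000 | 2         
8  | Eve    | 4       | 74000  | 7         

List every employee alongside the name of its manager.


This is a self-join: employees is joined to a second copy of itself, matching each row's manager_id to another row's id. Use LEFT JOIN so rows with manager_id=NULL are kept.
  - employee 1 (Julia): manager_id=NULL -> NULL
  - employee 2 (Pete): manager_id=1 -> Julia
  - employee 3 (Mia): manager_id=1 -> Julia
  - employee 4 (Quinn): manager_id=3 -> Mia
  - employee 5 (George): manager_id=1 -> Julia
  - employee 6 (Ivan): manager_id=1 -> Julia
  - employee 7 (Beth): manager_id=2 -> Pete
  - employee 8 (Eve): manager_id=7 -> Beth

SQL:
SELECT a.name AS item, b.name AS manager
FROM employees a
LEFT JOIN employees b ON a.manager_id = b.id

Result:
item   | manager
-------+--------
Julia  | NULL   
Pete   | Julia  
Mia    | Julia  
Quinn  | Mia    
George | Julia  
Ivan   | Julia  
Beth   | Pete   
Eve    | Beth   


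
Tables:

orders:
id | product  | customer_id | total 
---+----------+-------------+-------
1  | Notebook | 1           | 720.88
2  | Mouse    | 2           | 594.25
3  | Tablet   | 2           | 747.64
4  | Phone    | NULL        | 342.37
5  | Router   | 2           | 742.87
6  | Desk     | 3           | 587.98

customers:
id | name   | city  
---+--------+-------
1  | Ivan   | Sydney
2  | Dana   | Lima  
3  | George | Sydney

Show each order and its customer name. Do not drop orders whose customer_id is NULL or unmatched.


LEFT JOIN keeps every row from orders (the left table); where customer_id has no match in customers, the customer columns become NULL. Walk through each order:
  - order 1 (Notebook): customer_id=1 -> matches Ivan
  - order 2 (Mouse): customer_id=2 -> matches Dana
  - order 3 (Tablet): customer_id=2 -> matches Dana
  - order 4 (Phone): customer_id=NULL, no match -> kept with NULL
  - order 5 (Router): customer_id=2 -> matches Dana
  - order 6 (Desk): customer_id=3 -> matches George
All 6 rows appear; 1 has NULL customer.

SQL:
SELECT a.product, b.name AS customer
FROM orders a
LEFT JOIN customers b ON a.customer_id = b.id

Result:
product  | customer
---------+---------
Notebook | Ivan    
Mouse    | Dana    
Tablet   | Dana    
Phone    | NULL    
Router   | Dana    
Desk     | George  


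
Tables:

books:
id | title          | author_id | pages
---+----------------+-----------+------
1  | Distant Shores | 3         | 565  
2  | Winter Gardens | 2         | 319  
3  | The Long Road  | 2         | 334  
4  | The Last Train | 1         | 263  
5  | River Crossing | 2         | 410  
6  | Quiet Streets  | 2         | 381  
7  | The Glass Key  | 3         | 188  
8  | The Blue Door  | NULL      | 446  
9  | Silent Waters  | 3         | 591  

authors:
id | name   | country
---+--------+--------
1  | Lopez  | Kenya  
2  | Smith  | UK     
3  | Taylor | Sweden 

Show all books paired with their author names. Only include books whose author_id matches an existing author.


INNER JOIN keeps only books rows whose author_id matches an id in authors. Walk through each book:
  - book 1 (Distant Shores): author_id=3 -> matches Taylor
  - book 2 (Winter Gardens): author_id=2 -> matches Smith
  - book 3 (The Long Road): author_id=2 -> matches Smith
  - book 4 (The Last Train): author_id=1 -> matches Lopez
  - book 5 (River Crossing): author_id=2 -> matches Smith
  - book 6 (Quiet Streets): author_id=2 -> matches Smith
  - book 7 (The Glass Key): author_id=3 -> matches Taylor
  - book 8 (The Blue Door): author_id=NULL, no match -> dropped
  - book 9 (Silent Waters): author_id=3 -> matches Taylor
So 1 of 9 rows is dropped.

SQL:
SELECT a.title, b.name AS author
FROM books a
INNER JOIN authors b ON a.author_id = b.id

Result:
title          | author
---------------+-------
Distant Shores | Taylor
Winter Gardens | Smith 
The Long Road  | Smith 
The Last Train | Lopez 
River Crossing | Smith 
Quiet Streets  | Smith 
The Glass Key  | Taylor
Silent Waters  | Taylor


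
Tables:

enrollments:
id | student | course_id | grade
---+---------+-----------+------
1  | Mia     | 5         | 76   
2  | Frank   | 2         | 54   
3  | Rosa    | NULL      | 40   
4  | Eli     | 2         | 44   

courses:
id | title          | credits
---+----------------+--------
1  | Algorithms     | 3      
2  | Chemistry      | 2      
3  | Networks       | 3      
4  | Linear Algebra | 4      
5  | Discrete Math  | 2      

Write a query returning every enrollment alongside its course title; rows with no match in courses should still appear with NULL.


LEFT JOIN keeps every row from enrollments (the left table); where course_id has no match in courses, the course columns become NULL. Walk through each enrollment:
  - enrollment 1 (Mia): course_id=5 -> matches Discrete Math
  - enrollment 2 (Frank): course_id=2 -> matches Chemistry
  - enrollment 3 (Rosa): course_id=NULL, no match -> kept with NULL
  - enrollment 4 (Eli): course_id=2 -> matches Chemistry
All 4 rows appear; 1 has NULL course.

SQL:
SELECT a.student, b.title AS course
FROM enrollments a
LEFT JOIN courses b ON a.course_id = b.id

Result:
student | course       
--------+--------------
Mia     | Discrete Math
Frank   | Chemistry    
Rosa    | NULL         
Eli     | Chemistry    


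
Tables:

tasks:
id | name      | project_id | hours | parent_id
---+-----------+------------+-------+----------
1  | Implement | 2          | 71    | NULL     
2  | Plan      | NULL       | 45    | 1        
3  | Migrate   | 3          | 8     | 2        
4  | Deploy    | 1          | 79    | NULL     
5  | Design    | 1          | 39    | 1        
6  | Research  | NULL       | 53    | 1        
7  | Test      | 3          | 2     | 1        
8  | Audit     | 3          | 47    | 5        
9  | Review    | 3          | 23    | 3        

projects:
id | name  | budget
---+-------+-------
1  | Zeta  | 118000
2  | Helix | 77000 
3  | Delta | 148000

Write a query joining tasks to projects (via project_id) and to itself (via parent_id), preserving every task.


Two LEFT JOINs from the same base table tasks: one to projects via project_id, one to tasks itself via parent_id. Both are LEFT so every task is preserved.
Match against projects:
  - task 1 (Implement): project_id=2 -> matches Helix
  - task 2 (Plan): project_id=NULL, no match -> kept with NULL
  - task 3 (Migrate): project_id=3 -> matches Delta
  - task 4 (Deploy): project_id=1 -> matches Zeta
  - task 5 (Design): project_id=1 -> matches Zeta
  - task 6 (Research): project_id=NULL, no match -> kept with NULL
  - task 7 (Test): project_id=3 -> matches Delta
  - task 8 (Audit): project_id=3 -> matches Delta
  - task 9 (Review): project_id=3 -> matches Delta
Match against tasks (self):
  - task 1 (Implement): parent_id=NULL -> NULL
  - task 2 (Plan): parent_id=1 -> Implement
  - task 3 (Migrate): parent_id=2 -> Plan
  - task 4 (Deploy): parent_id=NULL -> NULL
  - task 5 (Design): parent_id=1 -> Implement
  - task 6 (Research): parent_id=1 -> Implement
  - task 7 (Test): parent_id=1 -> Implement
  - task 8 (Audit): parent_id=5 -> Design
  - task 9 (Review): parent_id=3 -> Migrate

SQL:
SELECT a.name, b.name AS project, c.name AS parent
FROM tasks a
LEFT JOIN projects b ON a.project_id = b.id
LEFT JOIN tasks c ON a.parent_id = c.id

Result:
name      | project | parent   
----------+---------+----------
Implement | Helix   | NULL     
Plan      | NULL    | Implement
Migrate   | Delta   | Plan     
Deploy    | Zeta    | NULL     
Design    | Zeta    | Implement
Research  | NULL    | Implement
Test      | Delta   | Implement
Audit     | Delta   | Design   
Review    | Delta   | Migrate  


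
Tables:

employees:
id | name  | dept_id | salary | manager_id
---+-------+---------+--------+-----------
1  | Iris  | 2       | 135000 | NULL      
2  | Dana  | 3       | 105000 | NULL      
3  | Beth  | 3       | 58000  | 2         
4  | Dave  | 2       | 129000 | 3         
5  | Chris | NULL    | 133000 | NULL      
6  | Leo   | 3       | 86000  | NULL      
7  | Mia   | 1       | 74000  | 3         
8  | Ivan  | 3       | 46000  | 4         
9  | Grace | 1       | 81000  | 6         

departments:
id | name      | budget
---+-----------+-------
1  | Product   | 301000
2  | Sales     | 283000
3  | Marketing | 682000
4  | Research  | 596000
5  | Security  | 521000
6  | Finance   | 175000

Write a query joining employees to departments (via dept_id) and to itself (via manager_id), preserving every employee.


Two LEFT JOINs from the same base table employees: one to departments via dept_id, one to employees itself via manager_id. Both are LEFT so every employee is preserved.
Match against departments:
  - employee 1 (Iris): dept_id=2 -> matches Sales
  - employee 2 (Dana): dept_id=3 -> matches Marketing
  - employee 3 (Beth): dept_id=3 -> matches Marketing
  - employee 4 (Dave): dept_id=2 -> matches Sales
  - employee 5 (Chris): dept_id=NULL, no match -> kept with NULL
  - employee 6 (Leo): dept_id=3 -> matches Marketing
  - employee 7 (Mia): dept_id=1 -> matches Product
  - employee 8 (Ivan): dept_id=3 -> matches Marketing
  - employee 9 (Grace): dept_id=1 -> matches Product
Match against employees (self):
  - employee 1 (Iris): manager_id=NULL -> NULL
  - employee 2 (Dana): manager_id=NULL -> NULL
  - employee 3 (Beth): manager_id=2 -> Dana
  - employee 4 (Dave): manager_id=3 -> Beth
  - employee 5 (Chris): manager_id=NULL -> NULL
  - employee 6 (Leo): manager_id=NULL -> NULL
  - employee 7 (Mia): manager_id=3 -> Beth
  - employee 8 (Ivan): manager_id=4 -> Dave
  - employee 9 (Grace): manager_id=6 -> Leo

SQL:
SELECT a.name, b.name AS department, c.name AS manager
FROM employees a
LEFT JOIN departments b ON a.dept_id = b.id
LEFT JOIN employees c ON a.manager_id = c.id

Result:
name  | department | manager
------+------------+--------
Iris  | Sales      | NULL   
Dana  | Marketing  | NULL   
Beth  | Marketing  | Dana   
Dave  | Sales      | Beth   
Chris | NULL       | NULL   
Leo   | Marketing  | NULL   
Mia   | Product    | Beth   
Ivan  | Marketing  | Dave   
Grace | Product    | Leo    


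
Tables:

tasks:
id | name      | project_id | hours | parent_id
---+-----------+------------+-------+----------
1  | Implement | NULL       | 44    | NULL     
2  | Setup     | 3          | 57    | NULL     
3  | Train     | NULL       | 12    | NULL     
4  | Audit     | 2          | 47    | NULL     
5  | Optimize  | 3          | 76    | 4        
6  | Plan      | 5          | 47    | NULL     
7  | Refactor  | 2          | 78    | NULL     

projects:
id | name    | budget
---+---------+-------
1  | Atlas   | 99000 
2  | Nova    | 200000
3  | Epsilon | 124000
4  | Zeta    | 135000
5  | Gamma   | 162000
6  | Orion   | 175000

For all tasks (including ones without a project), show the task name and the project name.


LEFT JOIN keeps every row from tasks (the left table); where project_id has no match in projects, the project columns become NULL. Walk through each task:
  - task 1 (Implement): project_id=NULL, no match -> kept with NULL
  - task 2 (Setup): project_id=3 -> matches Epsilon
  - task 3 (Train): project_id=NULL, no match -> kept with NULL
  - task 4 (Audit): project_id=2 -> matches Nova
  - task 5 (Optimize): project_id=3 -> matches Epsilon
  - task 6 (Plan): project_id=5 -> matches Gamma
  - task 7 (Refactor): project_id=2 -> matches Nova
All 7 rows appear; 2 have NULL project.

SQL:
SELECT a.name, b.name AS project
FROM tasks a
LEFT JOIN projects b ON a.project_id = b.id

Result:
name      | project
----------+--------
Implement | NULL   
Setup     | Epsilon
Train     | NULL   
Audit     | Nova   
Optimize  | Epsilon
Plan      | Gamma  
Refactor  | Nova   


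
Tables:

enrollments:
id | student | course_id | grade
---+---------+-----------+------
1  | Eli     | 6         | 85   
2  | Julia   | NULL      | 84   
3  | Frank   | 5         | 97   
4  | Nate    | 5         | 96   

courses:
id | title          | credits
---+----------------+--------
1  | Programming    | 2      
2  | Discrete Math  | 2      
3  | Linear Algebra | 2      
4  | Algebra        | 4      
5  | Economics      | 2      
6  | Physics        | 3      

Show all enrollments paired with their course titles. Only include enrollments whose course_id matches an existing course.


INNER JOIN keeps only enrollments rows whose course_id matches an id in courses. Walk through each enrollment:
  - enrollment 1 (Eli): course_id=6 -> matches Physics
  - enrollment 2 (Julia): course_id=NULL, no match -> dropped
  - enrollment 3 (Frank): course_id=5 -> matches Economics
  - enrollment 4 (Nate): course_id=5 -> matches Economics
So 1 of 4 rows is dropped.

SQL:
SELECT a.student, b.title AS course
FROM enrollments a
INNER JOIN courses b ON a.course_id = b.id

Result:
student | course   
--------+----------
Eli     | Physics  
Frank   | Economics
Nate    | Economics


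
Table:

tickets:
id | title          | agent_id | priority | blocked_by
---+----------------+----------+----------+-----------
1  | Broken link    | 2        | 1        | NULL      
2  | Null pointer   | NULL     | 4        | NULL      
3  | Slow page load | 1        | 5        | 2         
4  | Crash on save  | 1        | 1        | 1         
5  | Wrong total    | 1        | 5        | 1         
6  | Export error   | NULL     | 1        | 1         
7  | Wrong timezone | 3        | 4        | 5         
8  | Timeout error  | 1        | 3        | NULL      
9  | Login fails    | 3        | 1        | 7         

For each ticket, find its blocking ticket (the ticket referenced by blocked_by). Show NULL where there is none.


This is a self-join: tickets is joined to a second copy of itself, matching each row's blocked_by to another row's id. Use LEFT JOIN so rows with blocked_by=NULL are kept.
  - ticket 1 (Broken link): blocked_by=NULL -> NULL
  - ticket 2 (Null pointer): blocked_by=NULL -> NULL
  - ticket 3 (Slow page load): blocked_by=2 -> Null pointer
  - ticket 4 (Crash on save): blocked_by=1 -> Broken link
  - ticket 5 (Wrong total): blocked_by=1 -> Broken link
  - ticket 6 (Export error): blocked_by=1 -> Broken link
  - ticket 7 (Wrong timezone): blocked_by=5 -> Wrong total
  - ticket 8 (Timeout error): blocked_by=NULL -> NULL
  - ticket 9 (Login fails): blocked_by=7 -> Wrong timezone

SQL:
SELECT a.title AS item, b.title AS blocked_by
FROM tickets a
LEFT JOIN tickets b ON a.blocked_by = b.id

Result:
item           | blocked_by    
---------------+---------------
Broken link    | NULL          
Null pointer   | NULL          
Slow page load | Null pointer  
Crash on save  | Broken link   
Wrong total    | Broken link   
Export error   | Broken link   
Wrong timezone | Wrong total   
Timeout error  | NULL          
Login fails    | Wrong timezone


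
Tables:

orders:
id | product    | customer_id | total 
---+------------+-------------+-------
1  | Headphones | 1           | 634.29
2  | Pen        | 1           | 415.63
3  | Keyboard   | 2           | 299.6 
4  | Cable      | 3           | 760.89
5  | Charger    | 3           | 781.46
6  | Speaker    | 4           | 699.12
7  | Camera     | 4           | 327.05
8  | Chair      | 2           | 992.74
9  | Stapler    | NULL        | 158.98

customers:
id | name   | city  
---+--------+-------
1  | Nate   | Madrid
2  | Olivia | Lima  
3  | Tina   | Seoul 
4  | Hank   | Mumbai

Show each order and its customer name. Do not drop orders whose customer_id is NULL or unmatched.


LEFT JOIN keeps every row from orders (the left table); where customer_id has no match in customers, the customer columns become NULL. Walk through each order:
  - order 1 (Headphones): customer_id=1 -> matches Nate
  - order 2 (Pen): customer_id=1 -> matches Nate
  - order 3 (Keyboard): customer_id=2 -> matches Olivia
  - order 4 (Cable): customer_id=3 -> matches Tina
  - order 5 (Charger): customer_id=3 -> matches Tina
  - order 6 (Speaker): customer_id=4 -> matches Hank
  - order 7 (Camera): customer_id=4 -> matches Hank
  - order 8 (Chair): customer_id=2 -> matches Olivia
  - order 9 (Stapler): customer_id=NULL, no match -> kept with NULL
All 9 rows appear; 1 has NULL customer.

SQL:
SELECT a.product, b.name AS customer
FROM orders a
LEFT JOIN customers b ON a.customer_id = b.id

Result:
product    | customer
-----------+---------
Headphones | Nate    
Pen        | Nate    
Keyboard   | Olivia  
Cable      | Tina    
Charger    | Tina    
Speaker    | Hank    
Camera     | Hank    
Chair      | Olivia  
Stapler    | NULL    
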